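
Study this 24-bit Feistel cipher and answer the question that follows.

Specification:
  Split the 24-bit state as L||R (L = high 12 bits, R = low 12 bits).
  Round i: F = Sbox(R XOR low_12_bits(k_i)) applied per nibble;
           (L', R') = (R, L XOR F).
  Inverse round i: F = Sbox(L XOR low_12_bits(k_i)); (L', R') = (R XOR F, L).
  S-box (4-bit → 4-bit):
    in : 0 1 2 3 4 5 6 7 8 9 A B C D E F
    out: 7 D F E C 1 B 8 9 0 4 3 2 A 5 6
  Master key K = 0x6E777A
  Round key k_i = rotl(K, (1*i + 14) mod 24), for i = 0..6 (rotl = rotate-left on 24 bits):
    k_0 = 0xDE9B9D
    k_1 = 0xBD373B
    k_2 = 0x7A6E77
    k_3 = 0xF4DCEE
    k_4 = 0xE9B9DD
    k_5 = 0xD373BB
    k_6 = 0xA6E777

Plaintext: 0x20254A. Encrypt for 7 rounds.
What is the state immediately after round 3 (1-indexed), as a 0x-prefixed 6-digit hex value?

s_0 = plaintext = 0x20254A
s_1 = Round(s_0, k_0) = 0x54A7AA
s_2 = Round(s_1, k_1) = 0x7AA247
s_3 = Round(s_2, k_2) = 0x24754D
s_4 = Round(s_3, k_3) = 0x54D209
s_5 = Round(s_4, k_4) = 0x2096E1
s_6 = Round(s_5, k_5) = 0x6E131D
s_7 = Round(s_6, k_6) = 0x31DA55

0x24754D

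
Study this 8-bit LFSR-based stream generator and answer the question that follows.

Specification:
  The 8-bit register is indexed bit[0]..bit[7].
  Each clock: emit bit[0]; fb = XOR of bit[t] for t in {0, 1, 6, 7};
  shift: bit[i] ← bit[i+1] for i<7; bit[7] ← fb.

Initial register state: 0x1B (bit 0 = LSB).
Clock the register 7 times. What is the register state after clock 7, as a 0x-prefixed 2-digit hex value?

0xD4

reg_0 = 0x1B
clock 1: out=1, reg = 0x0D
clock 2: out=1, reg = 0x86
clock 3: out=0, reg = 0x43
clock 4: out=1, reg = 0xA1
clock 5: out=1, reg = 0x50
clock 6: out=0, reg = 0xA8
clock 7: out=0, reg = 0xD4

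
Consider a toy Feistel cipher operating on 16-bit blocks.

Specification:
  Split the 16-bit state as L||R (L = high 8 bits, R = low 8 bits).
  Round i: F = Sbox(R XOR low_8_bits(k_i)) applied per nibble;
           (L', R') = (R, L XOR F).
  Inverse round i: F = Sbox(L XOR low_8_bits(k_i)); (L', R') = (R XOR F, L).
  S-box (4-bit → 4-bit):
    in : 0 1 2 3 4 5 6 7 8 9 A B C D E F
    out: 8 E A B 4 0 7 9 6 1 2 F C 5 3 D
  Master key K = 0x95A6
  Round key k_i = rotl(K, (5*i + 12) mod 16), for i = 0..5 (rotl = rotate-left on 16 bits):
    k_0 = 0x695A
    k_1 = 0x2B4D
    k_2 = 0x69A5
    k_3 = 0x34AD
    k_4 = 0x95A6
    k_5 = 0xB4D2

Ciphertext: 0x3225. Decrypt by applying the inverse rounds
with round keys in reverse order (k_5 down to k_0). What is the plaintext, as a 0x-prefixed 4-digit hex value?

0x9423

s_0 = ciphertext = 0x3225
s_1 = InvRound(s_0, k_5) = 0x1D32
s_2 = InvRound(s_1, k_4) = 0xCD1D
s_3 = InvRound(s_2, k_3) = 0x65CD
s_4 = InvRound(s_3, k_2) = 0x0565
s_5 = InvRound(s_4, k_1) = 0x2305
s_6 = InvRound(s_5, k_0) = 0x9423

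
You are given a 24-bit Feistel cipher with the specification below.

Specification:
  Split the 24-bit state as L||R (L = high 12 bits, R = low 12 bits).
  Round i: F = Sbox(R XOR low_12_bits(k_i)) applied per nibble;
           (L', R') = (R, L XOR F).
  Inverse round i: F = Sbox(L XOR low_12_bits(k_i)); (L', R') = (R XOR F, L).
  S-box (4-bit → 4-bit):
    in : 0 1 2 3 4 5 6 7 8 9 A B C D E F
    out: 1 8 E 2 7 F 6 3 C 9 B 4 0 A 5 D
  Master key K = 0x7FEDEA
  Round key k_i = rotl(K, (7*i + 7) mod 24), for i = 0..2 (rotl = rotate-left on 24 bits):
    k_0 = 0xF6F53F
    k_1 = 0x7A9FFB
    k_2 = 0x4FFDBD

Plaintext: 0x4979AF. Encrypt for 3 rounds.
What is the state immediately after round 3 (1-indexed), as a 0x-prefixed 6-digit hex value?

s_0 = plaintext = 0x4979AF
s_1 = Round(s_0, k_0) = 0x9AF406
s_2 = Round(s_1, k_1) = 0x406D75
s_3 = Round(s_2, k_2) = 0xD7550A

0xD7550A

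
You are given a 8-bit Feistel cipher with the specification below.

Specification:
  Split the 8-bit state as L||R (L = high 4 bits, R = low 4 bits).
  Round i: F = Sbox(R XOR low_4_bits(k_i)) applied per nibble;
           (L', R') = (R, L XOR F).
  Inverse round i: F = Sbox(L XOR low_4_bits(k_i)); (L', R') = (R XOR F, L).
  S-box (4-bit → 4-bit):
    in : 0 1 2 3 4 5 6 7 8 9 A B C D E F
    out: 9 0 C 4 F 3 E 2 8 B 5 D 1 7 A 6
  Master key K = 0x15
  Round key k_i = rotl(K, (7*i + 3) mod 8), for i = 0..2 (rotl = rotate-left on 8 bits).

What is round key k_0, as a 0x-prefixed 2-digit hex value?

0xA8

K = 0x15
k_0 = rotl(K, (7*0+3) mod 8) = rotl(K, 3) = 0xA8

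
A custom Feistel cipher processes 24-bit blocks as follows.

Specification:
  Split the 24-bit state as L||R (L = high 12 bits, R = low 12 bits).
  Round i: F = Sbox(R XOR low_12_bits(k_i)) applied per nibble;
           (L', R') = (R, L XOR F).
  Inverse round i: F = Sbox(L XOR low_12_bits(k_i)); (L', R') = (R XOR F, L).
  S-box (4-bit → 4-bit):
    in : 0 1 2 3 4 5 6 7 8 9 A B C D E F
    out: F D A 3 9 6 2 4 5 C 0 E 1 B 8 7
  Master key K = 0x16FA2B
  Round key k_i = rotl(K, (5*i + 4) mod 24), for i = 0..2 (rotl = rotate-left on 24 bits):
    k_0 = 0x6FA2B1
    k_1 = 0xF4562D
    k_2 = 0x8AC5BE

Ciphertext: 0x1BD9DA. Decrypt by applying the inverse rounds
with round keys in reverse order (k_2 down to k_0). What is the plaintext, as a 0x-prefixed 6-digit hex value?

s_0 = ciphertext = 0x1BD9DA
s_1 = InvRound(s_0, k_2) = 0x0291BD
s_2 = InvRound(s_1, k_1) = 0x344029
s_3 = InvRound(s_2, k_0) = 0xD5F344

0xD5F344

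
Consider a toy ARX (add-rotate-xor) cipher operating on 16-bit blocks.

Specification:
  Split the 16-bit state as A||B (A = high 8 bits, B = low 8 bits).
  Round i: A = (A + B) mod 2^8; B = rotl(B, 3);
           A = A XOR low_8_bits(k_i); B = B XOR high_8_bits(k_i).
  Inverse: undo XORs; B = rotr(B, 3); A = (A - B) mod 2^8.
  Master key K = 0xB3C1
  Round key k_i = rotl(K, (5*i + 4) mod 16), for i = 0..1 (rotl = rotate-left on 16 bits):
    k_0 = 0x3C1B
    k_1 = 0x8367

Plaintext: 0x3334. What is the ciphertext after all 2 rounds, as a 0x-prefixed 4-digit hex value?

0x7E6F

s_0 = plaintext = 0x3334
s_1 = Round(s_0, k_0) = 0x7C9D
s_2 = Round(s_1, k_1) = 0x7E6F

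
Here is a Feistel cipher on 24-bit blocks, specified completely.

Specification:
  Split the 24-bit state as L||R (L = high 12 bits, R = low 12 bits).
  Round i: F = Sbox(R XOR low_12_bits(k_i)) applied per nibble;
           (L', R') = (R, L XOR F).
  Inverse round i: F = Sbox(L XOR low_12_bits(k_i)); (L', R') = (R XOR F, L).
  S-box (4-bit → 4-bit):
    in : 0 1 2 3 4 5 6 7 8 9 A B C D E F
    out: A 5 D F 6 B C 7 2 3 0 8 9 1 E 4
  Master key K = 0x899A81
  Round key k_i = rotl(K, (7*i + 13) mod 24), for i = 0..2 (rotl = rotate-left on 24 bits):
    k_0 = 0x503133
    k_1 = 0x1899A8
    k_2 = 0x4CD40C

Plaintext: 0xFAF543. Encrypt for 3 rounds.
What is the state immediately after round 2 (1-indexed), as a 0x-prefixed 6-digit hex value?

s_0 = plaintext = 0xFAF543
s_1 = Round(s_0, k_0) = 0x5439D5
s_2 = Round(s_1, k_1) = 0x9D5F32
s_3 = Round(s_2, k_2) = 0xF3212B

0x9D5F32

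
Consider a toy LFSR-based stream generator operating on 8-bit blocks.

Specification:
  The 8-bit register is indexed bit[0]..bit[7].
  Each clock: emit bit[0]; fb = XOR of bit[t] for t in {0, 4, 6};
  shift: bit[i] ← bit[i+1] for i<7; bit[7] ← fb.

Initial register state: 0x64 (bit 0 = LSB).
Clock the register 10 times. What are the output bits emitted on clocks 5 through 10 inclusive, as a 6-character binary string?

011011

reg_0 = 0x64
clock 1: out=0, reg = 0xB2
clock 2: out=0, reg = 0xD9
clock 3: out=1, reg = 0xEC
clock 4: out=0, reg = 0xF6
clock 5: out=0, reg = 0x7B
clock 6: out=1, reg = 0xBD
clock 7: out=1, reg = 0x5E
clock 8: out=0, reg = 0x2F
clock 9: out=1, reg = 0x97
clock 10: out=1, reg = 0x4B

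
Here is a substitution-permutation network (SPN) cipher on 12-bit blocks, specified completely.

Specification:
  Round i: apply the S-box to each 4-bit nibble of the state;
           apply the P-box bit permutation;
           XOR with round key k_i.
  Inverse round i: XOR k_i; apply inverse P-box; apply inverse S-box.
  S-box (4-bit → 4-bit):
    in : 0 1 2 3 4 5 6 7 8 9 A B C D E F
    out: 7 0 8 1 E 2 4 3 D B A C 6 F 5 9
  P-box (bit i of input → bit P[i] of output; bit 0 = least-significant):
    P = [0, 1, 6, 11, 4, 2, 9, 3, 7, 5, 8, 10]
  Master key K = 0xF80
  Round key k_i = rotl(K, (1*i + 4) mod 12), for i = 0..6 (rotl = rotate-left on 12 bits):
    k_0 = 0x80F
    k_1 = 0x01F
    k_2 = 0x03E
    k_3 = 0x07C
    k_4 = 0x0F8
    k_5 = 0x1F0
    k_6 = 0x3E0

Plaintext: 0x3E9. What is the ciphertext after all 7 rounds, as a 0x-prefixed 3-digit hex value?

s_0 = plaintext = 0x3E9
s_1 = Round(s_0, k_0) = 0x29C
s_2 = Round(s_1, k_1) = 0x441
s_3 = Round(s_2, k_2) = 0x712
s_4 = Round(s_3, k_3) = 0x8DC
s_5 = Round(s_4, k_4) = 0x726
s_6 = Round(s_5, k_5) = 0x118
s_7 = Round(s_6, k_6) = 0xBA1

0xBA1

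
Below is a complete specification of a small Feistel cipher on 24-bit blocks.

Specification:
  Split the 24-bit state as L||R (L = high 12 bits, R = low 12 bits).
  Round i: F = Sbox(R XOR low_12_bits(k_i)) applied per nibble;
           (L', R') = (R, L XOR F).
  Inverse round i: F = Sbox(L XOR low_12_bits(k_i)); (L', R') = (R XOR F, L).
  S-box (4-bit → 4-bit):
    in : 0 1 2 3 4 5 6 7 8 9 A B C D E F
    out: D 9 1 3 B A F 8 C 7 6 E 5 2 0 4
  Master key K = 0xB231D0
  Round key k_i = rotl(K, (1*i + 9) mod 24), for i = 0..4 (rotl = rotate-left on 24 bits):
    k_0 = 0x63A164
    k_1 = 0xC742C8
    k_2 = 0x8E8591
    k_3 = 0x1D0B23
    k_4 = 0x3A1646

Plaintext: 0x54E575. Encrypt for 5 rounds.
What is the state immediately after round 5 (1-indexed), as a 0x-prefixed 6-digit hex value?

s_0 = plaintext = 0x54E575
s_1 = Round(s_0, k_0) = 0x575ED7
s_2 = Round(s_1, k_1) = 0xED70E1
s_3 = Round(s_2, k_2) = 0x0E145A
s_4 = Round(s_3, k_3) = 0x45A466
s_5 = Round(s_4, k_4) = 0x466547

0x466547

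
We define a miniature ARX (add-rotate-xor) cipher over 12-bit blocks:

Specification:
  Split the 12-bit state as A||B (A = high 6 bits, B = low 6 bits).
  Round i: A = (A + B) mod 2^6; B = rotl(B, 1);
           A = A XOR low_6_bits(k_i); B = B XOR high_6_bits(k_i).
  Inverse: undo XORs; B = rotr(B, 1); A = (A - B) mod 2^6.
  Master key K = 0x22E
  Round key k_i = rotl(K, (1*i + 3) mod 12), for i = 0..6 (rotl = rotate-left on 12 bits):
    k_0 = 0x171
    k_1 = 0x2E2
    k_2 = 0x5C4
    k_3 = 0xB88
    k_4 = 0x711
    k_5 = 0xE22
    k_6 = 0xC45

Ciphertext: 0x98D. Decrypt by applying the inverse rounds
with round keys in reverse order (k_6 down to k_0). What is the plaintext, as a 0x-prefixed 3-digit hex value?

s_0 = ciphertext = 0x98D
s_1 = InvRound(s_0, k_6) = 0x15E
s_2 = InvRound(s_1, k_5) = 0x513
s_3 = InvRound(s_2, k_4) = 0x7A7
s_4 = InvRound(s_3, k_3) = 0xCA4
s_5 = InvRound(s_4, k_2) = 0xF79
s_6 = InvRound(s_5, k_1) = 0x199
s_7 = InvRound(s_6, k_0) = 0xA4E

0xA4E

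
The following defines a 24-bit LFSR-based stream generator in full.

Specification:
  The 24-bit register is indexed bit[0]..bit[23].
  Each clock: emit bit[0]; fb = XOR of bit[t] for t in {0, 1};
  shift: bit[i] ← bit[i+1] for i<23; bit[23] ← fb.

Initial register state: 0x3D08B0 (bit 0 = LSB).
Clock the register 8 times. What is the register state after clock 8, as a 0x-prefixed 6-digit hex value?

reg_0 = 0x3D08B0
clock 1: out=0, reg = 0x1E8458
clock 2: out=0, reg = 0x0F422C
clock 3: out=0, reg = 0x07A116
clock 4: out=0, reg = 0x83D08B
clock 5: out=1, reg = 0x41E845
clock 6: out=1, reg = 0xA0F422
clock 7: out=0, reg = 0xD07A11
clock 8: out=1, reg = 0xE83D08

0xE83D08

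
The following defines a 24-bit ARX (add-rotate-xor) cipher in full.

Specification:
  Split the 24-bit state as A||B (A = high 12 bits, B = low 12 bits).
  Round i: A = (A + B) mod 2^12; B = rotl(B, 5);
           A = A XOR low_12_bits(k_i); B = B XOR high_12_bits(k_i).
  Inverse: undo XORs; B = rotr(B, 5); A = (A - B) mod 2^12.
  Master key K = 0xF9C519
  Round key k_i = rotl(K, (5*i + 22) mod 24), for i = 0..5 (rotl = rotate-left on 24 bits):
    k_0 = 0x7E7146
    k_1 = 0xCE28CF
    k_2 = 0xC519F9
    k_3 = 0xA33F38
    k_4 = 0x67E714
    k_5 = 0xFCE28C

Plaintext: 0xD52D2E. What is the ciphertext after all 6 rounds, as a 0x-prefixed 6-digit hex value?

s_0 = plaintext = 0xD52D2E
s_1 = Round(s_0, k_0) = 0xBC623D
s_2 = Round(s_1, k_1) = 0x6CCB46
s_3 = Round(s_2, k_2) = 0xBEB487
s_4 = Round(s_3, k_3) = 0xF4AADA
s_5 = Round(s_4, k_4) = 0xD30D2B
s_6 = Round(s_5, k_5) = 0x8D7AB4

0x8D7AB4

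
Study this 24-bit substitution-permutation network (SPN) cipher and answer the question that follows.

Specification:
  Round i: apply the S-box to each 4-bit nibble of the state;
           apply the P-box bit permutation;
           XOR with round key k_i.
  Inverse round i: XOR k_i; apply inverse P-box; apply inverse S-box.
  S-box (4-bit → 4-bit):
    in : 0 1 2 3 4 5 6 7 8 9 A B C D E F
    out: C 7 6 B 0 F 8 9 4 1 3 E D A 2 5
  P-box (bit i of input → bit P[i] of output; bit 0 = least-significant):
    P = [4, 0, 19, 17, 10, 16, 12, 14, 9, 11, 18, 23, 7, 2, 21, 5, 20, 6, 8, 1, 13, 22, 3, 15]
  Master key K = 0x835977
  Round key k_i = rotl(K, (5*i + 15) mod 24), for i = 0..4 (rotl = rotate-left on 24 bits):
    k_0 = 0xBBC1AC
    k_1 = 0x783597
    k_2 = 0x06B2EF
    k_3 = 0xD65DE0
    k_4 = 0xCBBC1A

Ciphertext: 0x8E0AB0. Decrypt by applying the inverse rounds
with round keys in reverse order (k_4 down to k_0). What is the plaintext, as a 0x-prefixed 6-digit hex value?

0x93C1A6

s_0 = ciphertext = 0x8E0AB0
s_1 = InvRound(s_0, k_4) = 0x567F14
s_2 = InvRound(s_1, k_3) = 0x9E3749
s_3 = InvRound(s_2, k_2) = 0x6C3698
s_4 = InvRound(s_3, k_1) = 0x8CEF4E
s_5 = InvRound(s_4, k_0) = 0x93C1A6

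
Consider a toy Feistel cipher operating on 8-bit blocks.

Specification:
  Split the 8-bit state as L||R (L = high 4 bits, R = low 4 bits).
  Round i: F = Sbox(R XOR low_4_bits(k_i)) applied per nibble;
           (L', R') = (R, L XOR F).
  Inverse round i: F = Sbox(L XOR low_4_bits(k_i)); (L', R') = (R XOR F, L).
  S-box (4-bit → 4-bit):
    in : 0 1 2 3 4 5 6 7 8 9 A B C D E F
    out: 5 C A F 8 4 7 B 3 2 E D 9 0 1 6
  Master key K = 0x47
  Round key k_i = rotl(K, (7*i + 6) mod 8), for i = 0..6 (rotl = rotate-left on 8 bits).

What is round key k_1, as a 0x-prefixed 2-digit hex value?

K = 0x47
k_0 = rotl(K, (7*0+6) mod 8) = rotl(K, 6) = 0xD1
k_1 = rotl(K, (7*1+6) mod 8) = rotl(K, 5) = 0xE8

0xE8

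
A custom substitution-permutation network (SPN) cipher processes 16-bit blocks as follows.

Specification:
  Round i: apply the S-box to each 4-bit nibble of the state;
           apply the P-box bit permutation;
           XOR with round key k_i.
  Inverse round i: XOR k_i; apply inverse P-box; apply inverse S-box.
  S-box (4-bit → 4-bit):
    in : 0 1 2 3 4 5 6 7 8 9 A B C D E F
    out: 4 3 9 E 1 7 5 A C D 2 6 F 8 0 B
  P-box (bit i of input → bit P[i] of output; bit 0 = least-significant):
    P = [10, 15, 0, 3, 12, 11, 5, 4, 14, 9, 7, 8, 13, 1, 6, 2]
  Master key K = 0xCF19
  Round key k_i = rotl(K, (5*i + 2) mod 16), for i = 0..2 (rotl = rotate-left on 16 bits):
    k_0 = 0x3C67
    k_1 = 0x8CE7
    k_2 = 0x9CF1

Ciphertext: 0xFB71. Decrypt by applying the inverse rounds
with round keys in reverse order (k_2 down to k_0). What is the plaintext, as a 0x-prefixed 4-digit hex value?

s_0 = ciphertext = 0xFB71
s_1 = InvRound(s_0, k_2) = 0x4CE4
s_2 = InvRound(s_1, k_1) = 0xA4EB
s_3 = InvRound(s_2, k_0) = 0xD017

0xD017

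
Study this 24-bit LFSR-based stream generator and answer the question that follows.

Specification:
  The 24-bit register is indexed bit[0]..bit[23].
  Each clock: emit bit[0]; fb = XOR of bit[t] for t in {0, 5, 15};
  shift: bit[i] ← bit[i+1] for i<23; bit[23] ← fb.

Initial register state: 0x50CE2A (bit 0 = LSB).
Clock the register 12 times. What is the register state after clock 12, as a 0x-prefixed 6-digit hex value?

0xCFA50C

reg_0 = 0x50CE2A
clock 1: out=0, reg = 0x286715
clock 2: out=1, reg = 0x94338A
clock 3: out=0, reg = 0x4A19C5
clock 4: out=1, reg = 0xA50CE2
clock 5: out=0, reg = 0xD28671
clock 6: out=1, reg = 0xE94338
clock 7: out=0, reg = 0xF4A19C
clock 8: out=0, reg = 0xFA50CE
clock 9: out=0, reg = 0x7D2867
clock 10: out=1, reg = 0x3E9433
clock 11: out=1, reg = 0x9F4A19
clock 12: out=1, reg = 0xCFA50C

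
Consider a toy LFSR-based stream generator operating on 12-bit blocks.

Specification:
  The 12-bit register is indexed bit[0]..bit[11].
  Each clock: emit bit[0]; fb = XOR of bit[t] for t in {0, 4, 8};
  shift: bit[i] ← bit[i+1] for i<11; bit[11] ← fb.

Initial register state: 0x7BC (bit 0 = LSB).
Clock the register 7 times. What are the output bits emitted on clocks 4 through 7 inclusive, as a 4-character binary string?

1110

reg_0 = 0x7BC
clock 1: out=0, reg = 0x3DE
clock 2: out=0, reg = 0x1EF
clock 3: out=1, reg = 0x0F7
clock 4: out=1, reg = 0x07B
clock 5: out=1, reg = 0x03D
clock 6: out=1, reg = 0x01E
clock 7: out=0, reg = 0x80F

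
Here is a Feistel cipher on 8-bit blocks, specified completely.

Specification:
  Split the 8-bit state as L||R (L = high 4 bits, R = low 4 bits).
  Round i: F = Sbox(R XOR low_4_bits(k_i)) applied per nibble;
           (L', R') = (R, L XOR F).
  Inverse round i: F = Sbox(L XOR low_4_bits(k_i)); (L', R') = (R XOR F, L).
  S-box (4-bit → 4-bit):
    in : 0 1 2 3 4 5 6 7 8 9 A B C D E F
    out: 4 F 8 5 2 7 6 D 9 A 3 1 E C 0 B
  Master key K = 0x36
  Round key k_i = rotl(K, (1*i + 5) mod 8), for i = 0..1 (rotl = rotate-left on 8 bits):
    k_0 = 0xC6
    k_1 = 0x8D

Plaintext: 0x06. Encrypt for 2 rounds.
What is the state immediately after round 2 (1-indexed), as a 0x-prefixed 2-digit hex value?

s_0 = plaintext = 0x06
s_1 = Round(s_0, k_0) = 0x64
s_2 = Round(s_1, k_1) = 0x4C

0x4C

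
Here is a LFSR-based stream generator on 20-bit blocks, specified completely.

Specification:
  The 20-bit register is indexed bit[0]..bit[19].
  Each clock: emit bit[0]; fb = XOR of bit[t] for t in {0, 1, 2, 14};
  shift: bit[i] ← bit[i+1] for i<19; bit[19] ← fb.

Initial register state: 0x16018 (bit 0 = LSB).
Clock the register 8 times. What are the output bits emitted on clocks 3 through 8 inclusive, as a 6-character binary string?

011000

reg_0 = 0x16018
clock 1: out=0, reg = 0x8B00C
clock 2: out=0, reg = 0xC5806
clock 3: out=0, reg = 0xE2C03
clock 4: out=1, reg = 0x71601
clock 5: out=1, reg = 0xB8B00
clock 6: out=0, reg = 0x5C580
clock 7: out=0, reg = 0xAE2C0
clock 8: out=0, reg = 0xD7160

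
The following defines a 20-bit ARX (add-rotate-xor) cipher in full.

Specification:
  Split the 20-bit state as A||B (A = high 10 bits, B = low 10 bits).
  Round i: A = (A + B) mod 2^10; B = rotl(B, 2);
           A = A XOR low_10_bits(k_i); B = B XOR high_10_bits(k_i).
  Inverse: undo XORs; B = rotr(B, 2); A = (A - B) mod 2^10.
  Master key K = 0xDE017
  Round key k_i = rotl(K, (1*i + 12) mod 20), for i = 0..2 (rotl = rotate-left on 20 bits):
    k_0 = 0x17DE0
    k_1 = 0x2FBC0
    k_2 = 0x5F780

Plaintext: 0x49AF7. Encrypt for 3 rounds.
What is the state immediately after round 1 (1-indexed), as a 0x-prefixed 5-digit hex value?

0x7F781

s_0 = plaintext = 0x49AF7
s_1 = Round(s_0, k_0) = 0x7F781
s_2 = Round(s_1, k_1) = 0xAFAB9
s_3 = Round(s_2, k_2) = 0xBDF9B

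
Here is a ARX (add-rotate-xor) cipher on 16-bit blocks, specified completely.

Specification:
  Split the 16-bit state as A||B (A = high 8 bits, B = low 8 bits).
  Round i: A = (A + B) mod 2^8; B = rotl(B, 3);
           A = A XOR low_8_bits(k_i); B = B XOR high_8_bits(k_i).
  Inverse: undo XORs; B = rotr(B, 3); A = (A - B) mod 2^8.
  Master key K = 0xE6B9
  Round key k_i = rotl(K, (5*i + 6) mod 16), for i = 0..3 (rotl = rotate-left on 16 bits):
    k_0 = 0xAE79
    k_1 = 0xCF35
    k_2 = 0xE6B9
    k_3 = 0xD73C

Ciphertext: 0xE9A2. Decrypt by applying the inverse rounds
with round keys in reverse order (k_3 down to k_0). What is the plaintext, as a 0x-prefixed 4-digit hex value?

0xE3CE

s_0 = ciphertext = 0xE9A2
s_1 = InvRound(s_0, k_3) = 0x27AE
s_2 = InvRound(s_1, k_2) = 0x9509
s_3 = InvRound(s_2, k_1) = 0xC8D8
s_4 = InvRound(s_3, k_0) = 0xE3CE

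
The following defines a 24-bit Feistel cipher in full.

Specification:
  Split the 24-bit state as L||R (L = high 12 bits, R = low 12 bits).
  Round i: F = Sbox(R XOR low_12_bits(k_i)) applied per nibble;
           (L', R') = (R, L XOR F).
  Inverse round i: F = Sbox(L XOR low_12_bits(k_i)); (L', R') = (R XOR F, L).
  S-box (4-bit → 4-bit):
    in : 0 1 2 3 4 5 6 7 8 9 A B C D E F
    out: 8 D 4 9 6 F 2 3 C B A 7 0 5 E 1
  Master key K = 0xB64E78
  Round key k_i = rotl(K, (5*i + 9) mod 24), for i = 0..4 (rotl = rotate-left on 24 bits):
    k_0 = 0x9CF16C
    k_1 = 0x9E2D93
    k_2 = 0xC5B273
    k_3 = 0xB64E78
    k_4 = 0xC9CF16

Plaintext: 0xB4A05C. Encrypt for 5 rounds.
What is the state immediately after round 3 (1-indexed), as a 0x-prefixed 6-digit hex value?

0x7319B6

s_0 = plaintext = 0xB4A05C
s_1 = Round(s_0, k_0) = 0x05C6D2
s_2 = Round(s_1, k_1) = 0x6D2731
s_3 = Round(s_2, k_2) = 0x7319B6
s_4 = Round(s_3, k_3) = 0x9B643F
s_5 = Round(s_4, k_4) = 0x43FEFD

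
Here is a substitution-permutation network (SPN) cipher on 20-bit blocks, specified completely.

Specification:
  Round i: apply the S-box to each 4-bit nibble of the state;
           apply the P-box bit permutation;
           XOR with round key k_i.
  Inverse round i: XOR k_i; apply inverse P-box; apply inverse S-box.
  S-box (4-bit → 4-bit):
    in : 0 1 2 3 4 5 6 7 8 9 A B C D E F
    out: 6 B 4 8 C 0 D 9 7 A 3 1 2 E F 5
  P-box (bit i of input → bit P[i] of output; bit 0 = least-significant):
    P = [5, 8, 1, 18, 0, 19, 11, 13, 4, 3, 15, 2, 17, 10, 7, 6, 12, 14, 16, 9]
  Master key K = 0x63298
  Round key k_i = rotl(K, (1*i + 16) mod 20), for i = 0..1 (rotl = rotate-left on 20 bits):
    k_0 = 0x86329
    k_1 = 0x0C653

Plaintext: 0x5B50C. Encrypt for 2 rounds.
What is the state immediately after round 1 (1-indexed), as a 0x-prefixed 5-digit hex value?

0x26A29

s_0 = plaintext = 0x5B50C
s_1 = Round(s_0, k_0) = 0x26A29
s_2 = Round(s_1, k_1) = 0x7CF8B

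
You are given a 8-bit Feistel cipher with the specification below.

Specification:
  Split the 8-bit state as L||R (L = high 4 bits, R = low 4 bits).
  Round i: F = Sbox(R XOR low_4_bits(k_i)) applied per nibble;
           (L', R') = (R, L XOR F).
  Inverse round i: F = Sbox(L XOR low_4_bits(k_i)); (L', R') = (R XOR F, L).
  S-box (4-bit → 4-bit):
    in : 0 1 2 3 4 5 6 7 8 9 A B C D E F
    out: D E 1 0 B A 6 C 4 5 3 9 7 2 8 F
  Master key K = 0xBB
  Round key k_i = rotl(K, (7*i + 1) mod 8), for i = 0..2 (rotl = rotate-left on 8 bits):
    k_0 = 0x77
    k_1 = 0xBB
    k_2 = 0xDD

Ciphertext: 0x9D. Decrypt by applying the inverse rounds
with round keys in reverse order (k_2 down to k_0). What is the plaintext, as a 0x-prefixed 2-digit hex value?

0x1B

s_0 = ciphertext = 0x9D
s_1 = InvRound(s_0, k_2) = 0x69
s_2 = InvRound(s_1, k_1) = 0xB6
s_3 = InvRound(s_2, k_0) = 0x1B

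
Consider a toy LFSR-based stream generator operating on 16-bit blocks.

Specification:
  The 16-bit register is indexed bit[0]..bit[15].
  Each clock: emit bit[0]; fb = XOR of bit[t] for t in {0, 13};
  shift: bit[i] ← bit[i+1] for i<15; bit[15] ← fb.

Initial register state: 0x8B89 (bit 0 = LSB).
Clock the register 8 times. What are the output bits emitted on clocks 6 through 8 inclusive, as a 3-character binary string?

reg_0 = 0x8B89
clock 1: out=1, reg = 0xC5C4
clock 2: out=0, reg = 0x62E2
clock 3: out=0, reg = 0xB171
clock 4: out=1, reg = 0x58B8
clock 5: out=0, reg = 0x2C5C
clock 6: out=0, reg = 0x962E
clock 7: out=0, reg = 0x4B17
clock 8: out=1, reg = 0xA58B

001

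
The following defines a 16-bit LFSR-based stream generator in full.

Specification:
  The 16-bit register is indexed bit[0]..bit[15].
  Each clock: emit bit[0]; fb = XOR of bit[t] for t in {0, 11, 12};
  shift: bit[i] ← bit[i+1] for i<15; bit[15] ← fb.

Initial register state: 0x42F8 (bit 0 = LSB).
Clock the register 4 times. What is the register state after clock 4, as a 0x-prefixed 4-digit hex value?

reg_0 = 0x42F8
clock 1: out=0, reg = 0x217C
clock 2: out=0, reg = 0x10BE
clock 3: out=0, reg = 0x885F
clock 4: out=1, reg = 0x442F

0x442F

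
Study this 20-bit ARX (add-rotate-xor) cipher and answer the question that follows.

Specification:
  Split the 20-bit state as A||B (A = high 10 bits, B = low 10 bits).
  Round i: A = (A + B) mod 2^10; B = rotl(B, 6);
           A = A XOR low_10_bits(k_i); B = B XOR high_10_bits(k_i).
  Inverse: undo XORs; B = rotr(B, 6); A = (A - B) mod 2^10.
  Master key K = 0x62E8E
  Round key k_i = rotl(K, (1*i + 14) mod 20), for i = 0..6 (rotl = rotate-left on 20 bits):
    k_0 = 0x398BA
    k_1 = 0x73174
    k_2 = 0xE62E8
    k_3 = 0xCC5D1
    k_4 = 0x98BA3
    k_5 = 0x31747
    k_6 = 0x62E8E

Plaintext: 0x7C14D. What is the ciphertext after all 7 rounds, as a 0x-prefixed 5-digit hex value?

0x03478

s_0 = plaintext = 0x7C14D
s_1 = Round(s_0, k_0) = 0xE1FB2
s_2 = Round(s_1, k_1) = 0x93577
s_3 = Round(s_2, k_2) = 0x4B24F
s_4 = Round(s_3, k_3) = 0xAA8D5
s_5 = Round(s_4, k_4) = 0x3732F
s_6 = Round(s_5, k_5) = 0xD3337
s_7 = Round(s_6, k_6) = 0x03478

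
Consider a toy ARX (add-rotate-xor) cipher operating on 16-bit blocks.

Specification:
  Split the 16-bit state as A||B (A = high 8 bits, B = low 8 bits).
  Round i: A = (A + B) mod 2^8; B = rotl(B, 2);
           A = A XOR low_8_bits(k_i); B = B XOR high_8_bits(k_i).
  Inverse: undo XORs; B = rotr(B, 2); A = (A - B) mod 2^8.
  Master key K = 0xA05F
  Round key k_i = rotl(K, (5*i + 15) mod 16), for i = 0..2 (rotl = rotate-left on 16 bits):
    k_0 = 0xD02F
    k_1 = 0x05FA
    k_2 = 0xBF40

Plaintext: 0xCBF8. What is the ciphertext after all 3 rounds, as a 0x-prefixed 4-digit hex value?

0xEE98

s_0 = plaintext = 0xCBF8
s_1 = Round(s_0, k_0) = 0xEC33
s_2 = Round(s_1, k_1) = 0xE5C9
s_3 = Round(s_2, k_2) = 0xEE98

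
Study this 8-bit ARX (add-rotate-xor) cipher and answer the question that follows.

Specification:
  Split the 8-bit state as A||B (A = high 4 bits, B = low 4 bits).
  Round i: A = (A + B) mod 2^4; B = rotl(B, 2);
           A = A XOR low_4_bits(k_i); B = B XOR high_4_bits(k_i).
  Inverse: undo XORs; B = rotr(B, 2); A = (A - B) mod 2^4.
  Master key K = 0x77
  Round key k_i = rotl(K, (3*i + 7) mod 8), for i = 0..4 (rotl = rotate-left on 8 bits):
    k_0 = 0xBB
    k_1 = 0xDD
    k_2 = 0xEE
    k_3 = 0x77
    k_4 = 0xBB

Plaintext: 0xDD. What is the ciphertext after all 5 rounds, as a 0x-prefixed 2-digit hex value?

0xF3

s_0 = plaintext = 0xDD
s_1 = Round(s_0, k_0) = 0x1C
s_2 = Round(s_1, k_1) = 0x0E
s_3 = Round(s_2, k_2) = 0x05
s_4 = Round(s_3, k_3) = 0x22
s_5 = Round(s_4, k_4) = 0xF3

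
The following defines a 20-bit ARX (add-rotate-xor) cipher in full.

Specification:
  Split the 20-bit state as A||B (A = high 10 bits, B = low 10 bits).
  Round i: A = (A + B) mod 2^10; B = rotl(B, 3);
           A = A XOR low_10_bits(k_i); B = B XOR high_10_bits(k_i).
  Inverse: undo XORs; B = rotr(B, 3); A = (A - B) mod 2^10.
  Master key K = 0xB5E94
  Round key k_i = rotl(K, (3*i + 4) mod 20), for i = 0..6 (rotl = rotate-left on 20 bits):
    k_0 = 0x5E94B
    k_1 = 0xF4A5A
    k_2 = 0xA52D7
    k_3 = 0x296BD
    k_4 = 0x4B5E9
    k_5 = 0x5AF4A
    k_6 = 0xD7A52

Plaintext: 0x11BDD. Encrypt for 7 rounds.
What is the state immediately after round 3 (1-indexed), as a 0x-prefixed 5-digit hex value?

0x3CD7A

s_0 = plaintext = 0x11BDD
s_1 = Round(s_0, k_0) = 0x5A395
s_2 = Round(s_1, k_1) = 0xA9F7D
s_3 = Round(s_2, k_2) = 0x3CD7A
s_4 = Round(s_3, k_3) = 0x34377
s_5 = Round(s_4, k_4) = 0x6BA93
s_6 = Round(s_5, k_5) = 0xC2DF6
s_7 = Round(s_6, k_6) = 0xD4CED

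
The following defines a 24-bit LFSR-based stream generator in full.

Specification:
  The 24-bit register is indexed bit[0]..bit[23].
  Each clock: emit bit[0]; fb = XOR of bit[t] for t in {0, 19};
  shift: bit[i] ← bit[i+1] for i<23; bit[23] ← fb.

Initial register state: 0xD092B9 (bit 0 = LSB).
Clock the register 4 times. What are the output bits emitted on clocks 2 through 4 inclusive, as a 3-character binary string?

reg_0 = 0xD092B9
clock 1: out=1, reg = 0xE8495C
clock 2: out=0, reg = 0xF424AE
clock 3: out=0, reg = 0x7A1257
clock 4: out=1, reg = 0x3D092B

001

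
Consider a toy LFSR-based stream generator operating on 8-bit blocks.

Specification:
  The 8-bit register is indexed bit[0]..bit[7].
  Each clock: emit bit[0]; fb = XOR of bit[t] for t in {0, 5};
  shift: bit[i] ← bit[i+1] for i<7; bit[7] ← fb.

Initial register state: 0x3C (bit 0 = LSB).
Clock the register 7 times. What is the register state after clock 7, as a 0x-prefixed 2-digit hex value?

0x2A

reg_0 = 0x3C
clock 1: out=0, reg = 0x9E
clock 2: out=0, reg = 0x4F
clock 3: out=1, reg = 0xA7
clock 4: out=1, reg = 0x53
clock 5: out=1, reg = 0xA9
clock 6: out=1, reg = 0x54
clock 7: out=0, reg = 0x2A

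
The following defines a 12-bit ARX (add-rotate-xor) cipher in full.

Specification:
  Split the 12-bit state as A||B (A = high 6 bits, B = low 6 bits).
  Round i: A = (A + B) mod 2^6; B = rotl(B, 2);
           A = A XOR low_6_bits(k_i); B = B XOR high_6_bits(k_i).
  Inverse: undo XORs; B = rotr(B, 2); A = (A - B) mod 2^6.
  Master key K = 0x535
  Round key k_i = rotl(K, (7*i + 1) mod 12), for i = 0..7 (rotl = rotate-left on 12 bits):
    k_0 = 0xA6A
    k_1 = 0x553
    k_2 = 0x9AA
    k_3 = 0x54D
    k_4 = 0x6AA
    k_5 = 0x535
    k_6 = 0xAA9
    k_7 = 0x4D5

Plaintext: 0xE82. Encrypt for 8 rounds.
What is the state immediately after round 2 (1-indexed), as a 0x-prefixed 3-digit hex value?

0x913

s_0 = plaintext = 0xE82
s_1 = Round(s_0, k_0) = 0x5A1
s_2 = Round(s_1, k_1) = 0x913
s_3 = Round(s_2, k_2) = 0x76B
s_4 = Round(s_3, k_3) = 0x17B
s_5 = Round(s_4, k_4) = 0xAB5
s_6 = Round(s_5, k_5) = 0xA83
s_7 = Round(s_6, k_6) = 0x126
s_8 = Round(s_7, k_7) = 0xFC9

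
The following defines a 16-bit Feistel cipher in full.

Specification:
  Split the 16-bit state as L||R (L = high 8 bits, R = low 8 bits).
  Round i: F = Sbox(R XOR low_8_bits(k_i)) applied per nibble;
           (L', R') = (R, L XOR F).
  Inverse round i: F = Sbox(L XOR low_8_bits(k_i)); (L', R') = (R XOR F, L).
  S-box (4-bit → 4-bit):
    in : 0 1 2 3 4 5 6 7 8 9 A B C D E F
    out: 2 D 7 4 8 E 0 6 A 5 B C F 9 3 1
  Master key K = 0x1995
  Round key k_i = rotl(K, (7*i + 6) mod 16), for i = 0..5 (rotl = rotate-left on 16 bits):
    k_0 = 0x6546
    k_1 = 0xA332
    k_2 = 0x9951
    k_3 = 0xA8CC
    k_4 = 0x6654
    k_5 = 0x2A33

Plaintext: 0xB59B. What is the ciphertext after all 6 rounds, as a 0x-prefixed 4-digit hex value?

s_0 = plaintext = 0xB59B
s_1 = Round(s_0, k_0) = 0x9B2C
s_2 = Round(s_1, k_1) = 0x2C48
s_3 = Round(s_2, k_2) = 0x48F9
s_4 = Round(s_3, k_3) = 0xF906
s_5 = Round(s_4, k_4) = 0x061E
s_6 = Round(s_5, k_5) = 0x1E7F

0x1E7F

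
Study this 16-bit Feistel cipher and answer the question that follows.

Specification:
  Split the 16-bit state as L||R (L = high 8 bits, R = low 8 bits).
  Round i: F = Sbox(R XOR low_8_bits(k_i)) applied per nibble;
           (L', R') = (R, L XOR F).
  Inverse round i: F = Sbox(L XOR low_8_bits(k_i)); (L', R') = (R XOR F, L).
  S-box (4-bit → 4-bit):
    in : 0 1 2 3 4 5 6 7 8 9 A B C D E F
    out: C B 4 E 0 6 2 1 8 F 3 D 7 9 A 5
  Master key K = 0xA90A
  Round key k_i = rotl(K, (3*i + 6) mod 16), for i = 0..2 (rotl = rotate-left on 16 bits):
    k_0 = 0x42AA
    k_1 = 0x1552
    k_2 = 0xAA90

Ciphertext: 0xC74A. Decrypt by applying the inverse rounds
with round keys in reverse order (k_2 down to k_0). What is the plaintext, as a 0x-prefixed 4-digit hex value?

0x3FD8

s_0 = ciphertext = 0xC74A
s_1 = InvRound(s_0, k_2) = 0x2BC7
s_2 = InvRound(s_1, k_1) = 0xD82B
s_3 = InvRound(s_2, k_0) = 0x3FD8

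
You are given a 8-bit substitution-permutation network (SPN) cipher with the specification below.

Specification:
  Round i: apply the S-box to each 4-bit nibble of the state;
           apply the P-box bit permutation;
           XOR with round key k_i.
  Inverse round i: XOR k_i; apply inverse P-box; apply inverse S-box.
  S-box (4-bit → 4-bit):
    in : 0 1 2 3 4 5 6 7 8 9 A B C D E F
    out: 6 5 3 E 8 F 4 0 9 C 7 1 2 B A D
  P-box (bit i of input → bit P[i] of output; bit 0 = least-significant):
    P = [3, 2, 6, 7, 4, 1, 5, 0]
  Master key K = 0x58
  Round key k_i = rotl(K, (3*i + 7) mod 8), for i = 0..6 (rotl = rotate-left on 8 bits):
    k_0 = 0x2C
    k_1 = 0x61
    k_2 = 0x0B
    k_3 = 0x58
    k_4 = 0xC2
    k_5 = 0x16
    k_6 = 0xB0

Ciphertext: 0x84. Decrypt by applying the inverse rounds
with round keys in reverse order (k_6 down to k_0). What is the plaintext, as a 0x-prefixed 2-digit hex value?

0xDD

s_0 = ciphertext = 0x84
s_1 = InvRound(s_0, k_6) = 0x1C
s_2 = InvRound(s_1, k_5) = 0xCB
s_3 = InvRound(s_2, k_4) = 0x4B
s_4 = InvRound(s_3, k_3) = 0xD7
s_5 = InvRound(s_4, k_2) = 0xB5
s_6 = InvRound(s_5, k_1) = 0xB3
s_7 = InvRound(s_6, k_0) = 0xDD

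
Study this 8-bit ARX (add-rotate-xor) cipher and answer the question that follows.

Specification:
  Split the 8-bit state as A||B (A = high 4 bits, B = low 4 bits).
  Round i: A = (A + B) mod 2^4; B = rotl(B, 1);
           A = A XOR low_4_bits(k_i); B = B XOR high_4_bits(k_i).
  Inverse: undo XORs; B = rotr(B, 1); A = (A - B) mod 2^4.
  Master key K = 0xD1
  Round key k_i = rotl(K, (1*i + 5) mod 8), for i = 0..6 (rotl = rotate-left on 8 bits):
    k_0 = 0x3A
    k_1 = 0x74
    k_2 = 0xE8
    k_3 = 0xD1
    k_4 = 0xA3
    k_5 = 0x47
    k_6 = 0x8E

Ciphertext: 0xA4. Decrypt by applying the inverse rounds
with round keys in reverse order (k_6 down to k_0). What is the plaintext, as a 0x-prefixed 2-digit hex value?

0x59

s_0 = ciphertext = 0xA4
s_1 = InvRound(s_0, k_6) = 0xE6
s_2 = InvRound(s_1, k_5) = 0x81
s_3 = InvRound(s_2, k_4) = 0xED
s_4 = InvRound(s_3, k_3) = 0xF0
s_5 = InvRound(s_4, k_2) = 0x07
s_6 = InvRound(s_5, k_1) = 0x40
s_7 = InvRound(s_6, k_0) = 0x59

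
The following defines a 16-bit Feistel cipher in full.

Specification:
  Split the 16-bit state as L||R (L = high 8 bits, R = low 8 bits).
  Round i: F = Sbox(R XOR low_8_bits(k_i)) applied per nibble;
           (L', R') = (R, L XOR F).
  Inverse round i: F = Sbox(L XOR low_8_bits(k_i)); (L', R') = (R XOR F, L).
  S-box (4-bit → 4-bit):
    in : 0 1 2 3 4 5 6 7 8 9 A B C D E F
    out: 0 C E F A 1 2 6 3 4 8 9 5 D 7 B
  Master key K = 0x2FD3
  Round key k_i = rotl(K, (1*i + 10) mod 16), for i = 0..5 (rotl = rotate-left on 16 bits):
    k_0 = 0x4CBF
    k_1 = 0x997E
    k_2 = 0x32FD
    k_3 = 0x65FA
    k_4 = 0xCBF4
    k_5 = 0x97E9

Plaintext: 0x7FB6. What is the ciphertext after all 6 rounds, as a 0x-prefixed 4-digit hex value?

s_0 = plaintext = 0x7FB6
s_1 = Round(s_0, k_0) = 0xB67B
s_2 = Round(s_1, k_1) = 0x7BB7
s_3 = Round(s_2, k_2) = 0xB7D3
s_4 = Round(s_3, k_3) = 0xD353
s_5 = Round(s_4, k_4) = 0x5355
s_6 = Round(s_5, k_5) = 0x55C6

0x55C6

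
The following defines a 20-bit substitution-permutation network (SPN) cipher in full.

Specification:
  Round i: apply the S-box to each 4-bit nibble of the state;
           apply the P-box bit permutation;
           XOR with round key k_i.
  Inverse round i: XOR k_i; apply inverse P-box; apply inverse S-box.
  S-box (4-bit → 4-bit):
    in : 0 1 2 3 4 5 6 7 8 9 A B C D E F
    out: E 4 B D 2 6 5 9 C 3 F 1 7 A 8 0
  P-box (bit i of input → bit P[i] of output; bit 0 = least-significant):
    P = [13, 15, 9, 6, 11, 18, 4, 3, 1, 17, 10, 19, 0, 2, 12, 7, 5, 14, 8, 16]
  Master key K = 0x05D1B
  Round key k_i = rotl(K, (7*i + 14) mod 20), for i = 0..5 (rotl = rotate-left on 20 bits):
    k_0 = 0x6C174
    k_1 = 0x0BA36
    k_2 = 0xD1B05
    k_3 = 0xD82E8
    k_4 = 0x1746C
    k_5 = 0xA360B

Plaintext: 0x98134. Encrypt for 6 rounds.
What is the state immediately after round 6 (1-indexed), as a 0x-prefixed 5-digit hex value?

s_0 = plaintext = 0x98134
s_1 = Round(s_0, k_0) = 0x61DCC
s_2 = Round(s_1, k_1) = 0xE0106
s_3 = Round(s_2, k_2) = 0x82D99
s_4 = Round(s_3, k_3) = 0x22B6D
s_5 = Round(s_4, k_4) = 0x0BC9B
s_6 = Round(s_5, k_5) = 0xD5B08

0xD5B08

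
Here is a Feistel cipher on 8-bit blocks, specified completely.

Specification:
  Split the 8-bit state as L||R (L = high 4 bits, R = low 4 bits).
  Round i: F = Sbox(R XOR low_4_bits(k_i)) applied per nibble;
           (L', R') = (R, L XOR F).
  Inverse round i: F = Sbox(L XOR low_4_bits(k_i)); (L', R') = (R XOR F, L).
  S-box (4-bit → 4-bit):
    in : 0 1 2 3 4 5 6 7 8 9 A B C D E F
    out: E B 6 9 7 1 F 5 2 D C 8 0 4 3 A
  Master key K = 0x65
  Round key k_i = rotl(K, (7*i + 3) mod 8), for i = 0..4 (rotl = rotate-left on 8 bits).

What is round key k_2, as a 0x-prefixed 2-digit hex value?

K = 0x65
k_0 = rotl(K, (7*0+3) mod 8) = rotl(K, 3) = 0x2B
k_1 = rotl(K, (7*1+3) mod 8) = rotl(K, 2) = 0x95
k_2 = rotl(K, (7*2+3) mod 8) = rotl(K, 1) = 0xCA

0xCA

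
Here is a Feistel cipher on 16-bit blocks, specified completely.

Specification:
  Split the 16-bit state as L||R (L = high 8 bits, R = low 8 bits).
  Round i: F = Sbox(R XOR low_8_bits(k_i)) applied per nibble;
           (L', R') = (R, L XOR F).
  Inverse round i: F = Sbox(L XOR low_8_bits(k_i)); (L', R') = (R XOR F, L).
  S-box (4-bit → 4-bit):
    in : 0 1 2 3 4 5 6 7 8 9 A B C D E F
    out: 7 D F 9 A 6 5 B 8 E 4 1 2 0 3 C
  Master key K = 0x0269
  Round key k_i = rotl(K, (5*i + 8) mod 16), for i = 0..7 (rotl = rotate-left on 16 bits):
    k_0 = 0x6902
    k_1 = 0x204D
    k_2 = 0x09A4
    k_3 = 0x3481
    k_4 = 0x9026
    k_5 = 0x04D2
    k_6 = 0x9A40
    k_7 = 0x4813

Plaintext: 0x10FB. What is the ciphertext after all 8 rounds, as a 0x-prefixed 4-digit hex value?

s_0 = plaintext = 0x10FB
s_1 = Round(s_0, k_0) = 0xFBDE
s_2 = Round(s_1, k_1) = 0xDE12
s_3 = Round(s_2, k_2) = 0x12CB
s_4 = Round(s_3, k_3) = 0xCBB6
s_5 = Round(s_4, k_4) = 0xB62C
s_6 = Round(s_5, k_5) = 0x2C75
s_7 = Round(s_6, k_6) = 0x75BA
s_8 = Round(s_7, k_7) = 0xBA3B

0xBA3B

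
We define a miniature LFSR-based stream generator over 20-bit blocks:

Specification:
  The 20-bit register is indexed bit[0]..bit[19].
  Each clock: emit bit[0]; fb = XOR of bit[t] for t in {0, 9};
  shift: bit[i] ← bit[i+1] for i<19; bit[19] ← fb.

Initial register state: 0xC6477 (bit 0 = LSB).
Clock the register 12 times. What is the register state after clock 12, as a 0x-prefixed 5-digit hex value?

0xA45C6

reg_0 = 0xC6477
clock 1: out=1, reg = 0xE323B
clock 2: out=1, reg = 0x7191D
clock 3: out=1, reg = 0xB8C8E
clock 4: out=0, reg = 0x5C647
clock 5: out=1, reg = 0x2E323
clock 6: out=1, reg = 0x17191
clock 7: out=1, reg = 0x8B8C8
clock 8: out=0, reg = 0x45C64
clock 9: out=0, reg = 0x22E32
clock 10: out=0, reg = 0x91719
clock 11: out=1, reg = 0x48B8C
clock 12: out=0, reg = 0xA45C6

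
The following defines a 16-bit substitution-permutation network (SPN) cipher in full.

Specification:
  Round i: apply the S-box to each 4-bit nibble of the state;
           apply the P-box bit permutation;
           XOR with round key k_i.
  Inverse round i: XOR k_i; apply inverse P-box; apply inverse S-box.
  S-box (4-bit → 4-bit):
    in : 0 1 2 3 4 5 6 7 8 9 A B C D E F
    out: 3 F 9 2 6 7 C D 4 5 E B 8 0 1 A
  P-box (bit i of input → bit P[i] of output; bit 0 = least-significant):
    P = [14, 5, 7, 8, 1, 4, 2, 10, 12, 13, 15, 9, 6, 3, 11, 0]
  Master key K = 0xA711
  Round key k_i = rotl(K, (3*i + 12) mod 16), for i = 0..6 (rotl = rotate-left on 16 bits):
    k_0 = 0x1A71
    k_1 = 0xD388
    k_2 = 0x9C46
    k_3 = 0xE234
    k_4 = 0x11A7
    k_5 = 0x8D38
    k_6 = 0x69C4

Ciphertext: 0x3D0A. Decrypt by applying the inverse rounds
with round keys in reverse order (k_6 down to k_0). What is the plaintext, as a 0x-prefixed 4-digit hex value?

0x3DA0

s_0 = ciphertext = 0x3D0A
s_1 = InvRound(s_0, k_6) = 0x0E79
s_2 = InvRound(s_1, k_5) = 0x26DC
s_3 = InvRound(s_2, k_4) = 0xBBBF
s_4 = InvRound(s_3, k_3) = 0xAEE7
s_5 = InvRound(s_4, k_2) = 0xCBD4
s_6 = InvRound(s_5, k_1) = 0x5E4D
s_7 = InvRound(s_6, k_0) = 0x3DA0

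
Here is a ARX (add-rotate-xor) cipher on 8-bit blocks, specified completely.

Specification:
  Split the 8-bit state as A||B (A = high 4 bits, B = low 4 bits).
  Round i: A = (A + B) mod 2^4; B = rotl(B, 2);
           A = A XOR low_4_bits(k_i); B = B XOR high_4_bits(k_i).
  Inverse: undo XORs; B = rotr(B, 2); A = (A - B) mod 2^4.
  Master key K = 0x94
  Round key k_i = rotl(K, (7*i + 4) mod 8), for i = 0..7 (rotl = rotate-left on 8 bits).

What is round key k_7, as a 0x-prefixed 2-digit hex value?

0x92

K = 0x94
k_0 = rotl(K, (7*0+4) mod 8) = rotl(K, 4) = 0x49
k_1 = rotl(K, (7*1+4) mod 8) = rotl(K, 3) = 0xA4
k_2 = rotl(K, (7*2+4) mod 8) = rotl(K, 2) = 0x52
k_3 = rotl(K, (7*3+4) mod 8) = rotl(K, 1) = 0x29
k_4 = rotl(K, (7*4+4) mod 8) = rotl(K, 0) = 0x94
k_5 = rotl(K, (7*5+4) mod 8) = rotl(K, 7) = 0x4A
k_6 = rotl(K, (7*6+4) mod 8) = rotl(K, 6) = 0x25
k_7 = rotl(K, (7*7+4) mod 8) = rotl(K, 5) = 0x92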